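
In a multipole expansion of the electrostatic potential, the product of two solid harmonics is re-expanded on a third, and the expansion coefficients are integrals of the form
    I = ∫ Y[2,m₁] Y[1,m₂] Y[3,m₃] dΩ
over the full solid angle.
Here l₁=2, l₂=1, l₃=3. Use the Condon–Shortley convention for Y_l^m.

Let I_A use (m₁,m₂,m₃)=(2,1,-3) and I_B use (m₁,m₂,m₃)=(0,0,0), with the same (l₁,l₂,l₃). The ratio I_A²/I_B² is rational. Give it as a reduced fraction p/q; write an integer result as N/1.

Same 2,1,3: normalisation and zero-m 3j drop out of the ratio.
A: Δ: 0! 4! 2! / 7! → 1/105; sum: t=0:+1/48 = 1/48; 3j²(2 1 3; 2 1 -3) = Δ·Π!·Σ² = 1/7  (sign +1)
B: Δ: 0! 4! 2! / 7! → 1/105; sum: t=0:+1/4 = 1/4; 3j²(2 1 3; 0 0 0) = Δ·Π!·Σ² = 3/35  (sign -1)
I_A²/I_B² = (1/7)/(3/35) = 5/3

5/3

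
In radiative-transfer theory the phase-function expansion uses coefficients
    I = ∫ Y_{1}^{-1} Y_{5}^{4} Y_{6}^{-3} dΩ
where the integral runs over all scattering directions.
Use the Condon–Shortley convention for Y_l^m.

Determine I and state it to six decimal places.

Checks pass: Σm=0; 12 even; l₃=6∈[4,6].
(2·1+1)(2·5+1)(2·6+1) = 429
Δ: 0! 2! 10! / 13! → 1/858
sum: t=0:+1/14400 = 1/14400
3j²(1 5 6; 0 0 0) = Δ·Π!·Σ² = 6/143  (sign +1)
sum: t=0:+1/725760 = 1/725760
3j²(1 5 6; -1 4 -3) = Δ·Π!·Σ² = 1/286  (sign -1)
combine: 4πI² = 429·6/143·1/286 = 9/143
take √, sign -1: I = -0.07076985

-0.070770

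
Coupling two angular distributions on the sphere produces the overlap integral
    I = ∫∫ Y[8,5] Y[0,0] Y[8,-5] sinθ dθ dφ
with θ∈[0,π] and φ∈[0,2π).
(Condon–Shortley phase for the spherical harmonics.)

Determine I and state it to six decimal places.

-0.282095

m-sum 0 ✓  L=16 even ✓  8≤8≤8 ✓
Π(2lᵢ+1) = 17×1×17 = 289
triangle coeff Δ(8,0,8) = 1/17
Σ_t [0,0]: t=0:+1/1625702400 = 1/1625702400
(3j)²=1/17 [(8 0 8; 0 0 0)], sign=+1
Σ_t [0,0]: t=0:+1/37362124800 = 1/37362124800
(3j)²=1/17 [(8 0 8; 5 0 -5)], sign=-1
⇒ 4πI² = 1/1
I = (-1)√(1/1/(4π)) = -0.28209479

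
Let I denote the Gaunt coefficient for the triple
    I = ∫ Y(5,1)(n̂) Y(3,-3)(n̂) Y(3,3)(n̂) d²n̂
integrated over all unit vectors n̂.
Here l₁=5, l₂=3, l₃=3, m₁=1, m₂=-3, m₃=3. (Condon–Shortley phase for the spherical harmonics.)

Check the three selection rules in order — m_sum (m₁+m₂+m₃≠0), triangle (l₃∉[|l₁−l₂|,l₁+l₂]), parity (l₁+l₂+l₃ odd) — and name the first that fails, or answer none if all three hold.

m₁+m₂+m₃ = 1 − 3 + 3 = 1  ✗
triangle: |5−3|=2 ≤ l₃=3 ≤ 5+3=8
parity: l₁+l₂+l₃ = 11 is odd

m_sum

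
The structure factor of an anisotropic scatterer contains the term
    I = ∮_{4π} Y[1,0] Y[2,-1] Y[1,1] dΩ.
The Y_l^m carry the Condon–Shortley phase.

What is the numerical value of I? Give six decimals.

-0.218510

Checks pass: Σm=0; 4 even; l₃=1∈[1,3].
(2·1+1)(2·2+1)(2·1+1) = 45
Δ: 2! 0! 2! / 5! → 1/30
sum: t=1:−1/1 = -1/1
3j²(1 2 1; 0 0 0) = Δ·Π!·Σ² = 2/15  (sign +1)
sum: t=1:−1/2 = -1/2
3j²(1 2 1; 0 -1 1) = Δ·Π!·Σ² = 1/10  (sign -1)
combine: 4πI² = 45·2/15·1/10 = 3/5
take √, sign -1: I = -0.21850969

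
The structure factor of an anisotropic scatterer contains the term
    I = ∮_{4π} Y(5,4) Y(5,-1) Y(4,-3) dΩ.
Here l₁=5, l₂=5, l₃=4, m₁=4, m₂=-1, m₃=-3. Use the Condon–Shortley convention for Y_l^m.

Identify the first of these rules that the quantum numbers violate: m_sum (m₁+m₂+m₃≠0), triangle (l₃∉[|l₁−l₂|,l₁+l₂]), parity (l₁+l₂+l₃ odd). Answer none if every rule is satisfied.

Σmᵢ = 0  ✓
l₃∈[|l₁−l₂|,l₁+l₂]=[0,10], have l₃=4  ✓
Σlᵢ = 14 ⇒ even  ✓

none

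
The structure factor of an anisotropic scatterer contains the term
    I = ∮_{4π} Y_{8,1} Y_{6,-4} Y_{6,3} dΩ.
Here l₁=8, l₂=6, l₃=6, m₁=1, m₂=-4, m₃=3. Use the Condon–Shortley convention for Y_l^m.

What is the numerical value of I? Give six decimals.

-0.114107

Checks pass: Σm=0; 20 even; l₃=6∈[2,14].
(2·8+1)(2·6+1)(2·6+1) = 2873
Δ: 8! 8! 4! / 21! → 1/1309458150
sum: t=2:+1/49766400 t=3:−1/3110400 t=4:+1/1327104 t=5:−1/3110400 t=6:+1/49766400 = 1/6635520
3j²(8 6 6; 0 0 0) = Δ·Π!·Σ² = 350/46189  (sign +1)
sum: t=0:+1/812851200 t=1:−1/43545600 t=2:+1/24883200 = 1/54190080
3j²(8 6 6; 1 -4 3) = Δ·Π!·Σ² = 2430/323323  (sign -1)
combine: 4πI² = 2873·350/46189·2430/323323 = 121500/742577
take √, sign -1: I = -0.11410705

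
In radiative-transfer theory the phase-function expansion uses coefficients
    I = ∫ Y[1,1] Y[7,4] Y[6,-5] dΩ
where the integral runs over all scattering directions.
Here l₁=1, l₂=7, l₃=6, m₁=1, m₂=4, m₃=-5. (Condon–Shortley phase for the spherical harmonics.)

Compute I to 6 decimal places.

0.060604

m-sum 0 ✓  L=14 even ✓  6≤6≤8 ✓
Π(2lᵢ+1) = 3×15×13 = 585
triangle coeff Δ(1,7,6) = 1/1365
Σ_t [1,1]: t=1:−1/518400 = -1/518400
(3j)²=7/195 [(1 7 6; 0 0 0)], sign=-1
Σ_t [0,0]: t=0:+1/79833600 = 1/79833600
(3j)²=1/455 [(1 7 6; 1 4 -5)], sign=-1
⇒ 4πI² = 3/65
I = (+1)√(3/65/(4π)) = 0.06060368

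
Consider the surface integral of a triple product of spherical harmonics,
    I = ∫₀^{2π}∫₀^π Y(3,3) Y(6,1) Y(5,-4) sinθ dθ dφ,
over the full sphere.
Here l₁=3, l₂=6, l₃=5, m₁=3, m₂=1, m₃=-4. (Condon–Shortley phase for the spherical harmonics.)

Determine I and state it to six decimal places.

0.072068

Checks pass: Σm=0; 14 even; l₃=5∈[3,9].
(2·3+1)(2·6+1)(2·5+1) = 1001
Δ: 4! 2! 8! / 15! → 1/675675
sum: t=1:−1/8640 t=2:+1/2304 t=3:−1/8640 = 7/34560
3j²(3 6 5; 0 0 0) = Δ·Π!·Σ² = 7/429  (sign -1)
sum: t=0:+1/241920 = 1/241920
3j²(3 6 5; 3 1 -4) = Δ·Π!·Σ² = 4/1001  (sign -1)
combine: 4πI² = 1001·7/429·4/1001 = 28/429
take √, sign +1: I = 0.07206849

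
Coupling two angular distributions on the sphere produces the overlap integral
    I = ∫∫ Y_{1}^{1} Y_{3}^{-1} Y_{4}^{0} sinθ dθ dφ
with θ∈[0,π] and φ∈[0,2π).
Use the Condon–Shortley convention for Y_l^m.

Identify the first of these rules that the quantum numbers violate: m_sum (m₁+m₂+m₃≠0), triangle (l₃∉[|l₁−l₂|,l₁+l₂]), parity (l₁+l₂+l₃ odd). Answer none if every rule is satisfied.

none

m₁+m₂+m₃ = 1 − 1 + 0 = 0  ✓
triangle: |1−3|=2 ≤ l₃=4 ≤ 1+3=4  ✓
parity: l₁+l₂+l₃ = 8 is even  ✓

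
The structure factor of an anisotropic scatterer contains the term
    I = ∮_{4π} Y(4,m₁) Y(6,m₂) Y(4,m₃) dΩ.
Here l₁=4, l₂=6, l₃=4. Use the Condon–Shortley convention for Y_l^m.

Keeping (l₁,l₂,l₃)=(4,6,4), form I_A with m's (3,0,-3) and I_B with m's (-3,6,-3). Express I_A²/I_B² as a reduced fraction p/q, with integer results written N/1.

289/924

Shared (l₁,l₂,l₃)=(4,6,4): N and (l;000)² cancel in I_A²/I_B².
A: Δ = 6!·2!·6!/15! = 1/1261260; Racah Σ t=0..1: t=0:+1/518400 t=1:−1/28800 = -17/518400; ⇒ 3j(4 6 4; 3 0 -3)² = 289/25740, sgn +1
B: Δ = 6!·2!·6!/15! = 1/1261260; Racah Σ t=6..6: t=6:+1/518400 = 1/518400; ⇒ 3j(4 6 4; -3 6 -3)² = 7/195, sgn -1
I_A²/I_B² = (289/25740)/(7/195) = 289/924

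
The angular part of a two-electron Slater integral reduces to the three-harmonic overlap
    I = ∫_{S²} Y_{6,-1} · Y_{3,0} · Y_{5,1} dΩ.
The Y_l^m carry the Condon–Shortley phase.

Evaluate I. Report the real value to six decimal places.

-0.123080

m-sum 0 ✓  L=14 even ✓  3≤5≤9 ✓
Π(2lᵢ+1) = 13×7×11 = 1001
triangle coeff Δ(6,3,5) = 1/675675
Σ_t [1,3]: t=1:−1/8640 t=2:+1/2304 t=3:−1/8640 = 7/34560
(3j)²=7/429 [(6 3 5; 0 0 0)], sign=-1
Σ_t [1,3]: t=1:−1/17280 t=2:+1/2880 t=3:−1/6912 = 1/6912
(3j)²=5/429 [(6 3 5; -1 0 1)], sign=+1
⇒ 4πI² = 245/1287
I = (-1)√(245/1287/(4π)) = -0.12308038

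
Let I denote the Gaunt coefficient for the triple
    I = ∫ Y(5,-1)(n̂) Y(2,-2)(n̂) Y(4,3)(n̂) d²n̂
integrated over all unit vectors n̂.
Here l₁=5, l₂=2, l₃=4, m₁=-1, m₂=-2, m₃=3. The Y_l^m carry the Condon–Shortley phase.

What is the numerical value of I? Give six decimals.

l₁+l₂+l₃=11 is odd: 3j(l;000)=0 ⇒ I=0

0.000000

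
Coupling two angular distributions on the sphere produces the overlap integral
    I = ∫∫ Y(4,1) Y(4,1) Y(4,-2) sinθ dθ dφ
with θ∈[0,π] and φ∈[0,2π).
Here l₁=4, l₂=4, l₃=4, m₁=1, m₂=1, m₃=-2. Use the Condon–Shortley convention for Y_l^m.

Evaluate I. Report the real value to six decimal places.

Rules hold: Σm=0, L=12 even, 0≤4≤8.
N = 9·9·9 = 729
Δ = 4!·4!·4!/13! = 1/450450
Racah Σ t=0..4: t=0:+1/13824 t=1:−1/216 t=2:+1/64 t=3:−1/216 t=4:+1/13824 = 5/768
⇒ 3j(4 4 4; 0 0 0)² = 18/1001, sgn +1
Racah Σ t=1..3: t=1:−1/576 t=2:+1/144 t=3:−1/576 = 1/288
⇒ 3j(4 4 4; 1 1 -2)² = 20/1001, sgn +1
4πI² = N·(3j₀)²·(3jₘ)² = 262440/1002001
I = +1·√(0.261916/4π) = 0.14436968

0.144370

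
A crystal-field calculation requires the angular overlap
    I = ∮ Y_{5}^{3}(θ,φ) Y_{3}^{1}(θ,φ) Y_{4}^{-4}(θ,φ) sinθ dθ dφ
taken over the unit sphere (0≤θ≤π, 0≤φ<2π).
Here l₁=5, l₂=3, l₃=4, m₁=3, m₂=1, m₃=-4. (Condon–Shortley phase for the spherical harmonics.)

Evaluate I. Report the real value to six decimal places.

Checks pass: Σm=0; 12 even; l₃=4∈[2,8].
(2·5+1)(2·3+1)(2·4+1) = 693
Δ: 4! 6! 2! / 13! → 1/180180
sum: t=1:−1/576 t=2:+1/144 t=3:−1/576 = 1/288
3j²(5 3 4; 0 0 0) = Δ·Π!·Σ² = 20/1001  (sign +1)
sum: t=2:+1/5760 = 1/5760
3j²(5 3 4; 3 1 -4) = Δ·Π!·Σ² = 56/2145  (sign +1)
combine: 4πI² = 693·20/1001·56/2145 = 672/1859
take √, sign +1: I = 0.16960553

0.169606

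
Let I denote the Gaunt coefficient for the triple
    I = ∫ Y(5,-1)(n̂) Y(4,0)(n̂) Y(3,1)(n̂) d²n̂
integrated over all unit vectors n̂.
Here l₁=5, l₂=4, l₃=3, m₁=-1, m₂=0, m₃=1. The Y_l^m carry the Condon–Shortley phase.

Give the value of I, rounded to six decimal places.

-0.086020

Checks pass: Σm=0; 12 even; l₃=3∈[1,9].
(2·5+1)(2·4+1)(2·3+1) = 693
Δ: 6! 4! 2! / 13! → 1/180180
sum: t=2:+1/576 t=3:−1/144 t=4:+1/576 = -1/288
3j²(5 4 3; 0 0 0) = Δ·Π!·Σ² = 20/1001  (sign +1)
sum: t=2:+1/2304 t=3:−1/216 t=4:+1/384 = -11/6912
3j²(5 4 3; -1 0 1) = Δ·Π!·Σ² = 11/1638  (sign -1)
combine: 4πI² = 693·20/1001·11/1638 = 110/1183
take √, sign -1: I = -0.08601992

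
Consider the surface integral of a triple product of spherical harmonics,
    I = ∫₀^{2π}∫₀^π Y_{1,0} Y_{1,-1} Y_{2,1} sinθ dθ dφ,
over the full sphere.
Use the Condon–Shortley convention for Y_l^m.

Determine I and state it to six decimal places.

-0.218510

Checks pass: Σm=0; 4 even; l₃=2∈[0,2].
(2·1+1)(2·1+1)(2·2+1) = 45
Δ: 0! 2! 2! / 5! → 1/30
sum: t=0:+1/1 = 1/1
3j²(1 1 2; 0 0 0) = Δ·Π!·Σ² = 2/15  (sign +1)
sum: t=0:+1/2 = 1/2
3j²(1 1 2; 0 -1 1) = Δ·Π!·Σ² = 1/10  (sign -1)
combine: 4πI² = 45·2/15·1/10 = 3/5
take √, sign -1: I = -0.21850969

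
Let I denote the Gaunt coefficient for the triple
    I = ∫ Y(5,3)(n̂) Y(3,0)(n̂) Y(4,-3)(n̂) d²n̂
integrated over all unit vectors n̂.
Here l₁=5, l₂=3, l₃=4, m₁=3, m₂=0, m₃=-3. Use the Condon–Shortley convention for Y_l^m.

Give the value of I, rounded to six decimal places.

0.103862

Rules hold: Σm=0, L=12 even, 2≤4≤8.
N = 11·7·9 = 693
Δ = 4!·6!·2!/13! = 1/180180
Racah Σ t=1..3: t=1:−1/576 t=2:+1/144 t=3:−1/576 = 1/288
⇒ 3j(5 3 4; 0 0 0)² = 20/1001, sgn +1
Racah Σ t=1..2: t=1:−1/1440 t=2:+1/2880 = -1/2880
⇒ 3j(5 3 4; 3 0 -3)² = 7/715, sgn +1
4πI² = N·(3j₀)²·(3jₘ)² = 252/1859
I = +1·√(0.135557/4π) = 0.10386175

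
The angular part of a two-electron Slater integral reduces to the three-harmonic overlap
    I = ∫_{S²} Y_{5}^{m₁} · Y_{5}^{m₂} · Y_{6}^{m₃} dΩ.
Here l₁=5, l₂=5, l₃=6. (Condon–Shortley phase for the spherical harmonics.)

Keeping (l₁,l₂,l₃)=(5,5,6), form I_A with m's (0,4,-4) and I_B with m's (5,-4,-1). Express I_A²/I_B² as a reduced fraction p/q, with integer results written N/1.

l's match ⇒ only the (l;m) 3-j factors differ between A and B.
A: triangle coeff Δ(5,5,6) = 1/28588560; Σ_t [3,4]: t=3:−1/207360 t=4:+1/345600 = -1/518400; (3j)²=12/2431 [(5 5 6; 0 4 -4)], sign=-1
B: triangle coeff Δ(5,5,6) = 1/28588560; Σ_t [0,0]: t=0:+1/2073600 = 1/2073600; (3j)²=63/9724 [(5 5 6; 5 -4 -1)], sign=-1
I_A²/I_B² = (12/2431)/(63/9724) = 16/21

16/21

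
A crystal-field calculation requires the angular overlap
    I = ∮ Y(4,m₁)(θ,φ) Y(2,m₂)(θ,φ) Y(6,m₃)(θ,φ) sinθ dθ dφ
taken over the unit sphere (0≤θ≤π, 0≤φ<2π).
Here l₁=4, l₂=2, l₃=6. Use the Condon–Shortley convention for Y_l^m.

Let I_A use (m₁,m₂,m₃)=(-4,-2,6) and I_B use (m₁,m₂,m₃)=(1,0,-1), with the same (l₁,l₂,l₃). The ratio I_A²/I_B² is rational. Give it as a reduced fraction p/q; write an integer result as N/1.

Shared (l₁,l₂,l₃)=(4,2,6): N and (l;000)² cancel in I_A²/I_B².
A: Δ = 0!·8!·4!/13! = 1/6435; Racah Σ t=0..0: t=0:+1/967680 = 1/967680; ⇒ 3j(4 2 6; -4 -2 6)² = 1/13, sgn +1
B: Δ = 0!·8!·4!/13! = 1/6435; Racah Σ t=0..0: t=0:+1/2880 = 1/2880; ⇒ 3j(4 2 6; 1 0 -1)² = 14/429, sgn -1
I_A²/I_B² = (1/13)/(14/429) = 33/14

33/14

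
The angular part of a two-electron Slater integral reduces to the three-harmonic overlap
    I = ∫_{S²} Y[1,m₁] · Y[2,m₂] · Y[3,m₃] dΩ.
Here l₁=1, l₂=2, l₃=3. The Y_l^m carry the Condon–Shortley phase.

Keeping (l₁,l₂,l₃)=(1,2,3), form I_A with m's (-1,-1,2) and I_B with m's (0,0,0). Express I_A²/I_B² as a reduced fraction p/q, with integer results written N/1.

Shared (l₁,l₂,l₃)=(1,2,3): N and (l;000)² cancel in I_A²/I_B².
A: Δ = 0!·2!·4!/7! = 1/105; Racah Σ t=0..0: t=0:+1/12 = 1/12; ⇒ 3j(1 2 3; -1 -1 2)² = 2/21, sgn -1
B: Δ = 0!·2!·4!/7! = 1/105; Racah Σ t=0..0: t=0:+1/4 = 1/4; ⇒ 3j(1 2 3; 0 0 0)² = 3/35, sgn -1
I_A²/I_B² = (2/21)/(3/35) = 10/9

10/9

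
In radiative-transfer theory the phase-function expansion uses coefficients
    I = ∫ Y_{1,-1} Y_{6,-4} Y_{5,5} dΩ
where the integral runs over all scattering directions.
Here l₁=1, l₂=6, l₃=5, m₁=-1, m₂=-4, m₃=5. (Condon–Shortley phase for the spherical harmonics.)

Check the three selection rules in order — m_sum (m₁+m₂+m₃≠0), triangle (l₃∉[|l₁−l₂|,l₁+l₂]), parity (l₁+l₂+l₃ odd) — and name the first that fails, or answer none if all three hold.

Σmᵢ = 0  ✓
l₃∈[|l₁−l₂|,l₁+l₂]=[5,7], have l₃=5  ✓
Σlᵢ = 12 ⇒ even  ✓

none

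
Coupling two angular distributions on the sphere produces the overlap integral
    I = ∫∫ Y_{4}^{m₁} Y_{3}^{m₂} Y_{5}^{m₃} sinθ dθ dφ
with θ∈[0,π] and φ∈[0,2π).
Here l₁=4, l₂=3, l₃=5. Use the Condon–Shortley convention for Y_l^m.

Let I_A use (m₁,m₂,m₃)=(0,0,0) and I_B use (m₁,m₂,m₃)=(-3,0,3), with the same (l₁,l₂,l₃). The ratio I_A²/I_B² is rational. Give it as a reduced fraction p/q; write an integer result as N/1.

100/49

Same 4,3,5: normalisation and zero-m 3j drop out of the ratio.
A: Δ: 2! 6! 4! / 13! → 1/180180; sum: t=0:+1/576 t=1:−1/144 t=2:+1/576 = -1/288; 3j²(4 3 5; 0 0 0) = Δ·Π!·Σ² = 20/1001  (sign +1)
B: Δ: 2! 6! 4! / 13! → 1/180180; sum: t=1:−1/2880 t=2:+1/1440 = 1/2880; 3j²(4 3 5; -3 0 3) = Δ·Π!·Σ² = 7/715  (sign +1)
I_A²/I_B² = (20/1001)/(7/715) = 100/49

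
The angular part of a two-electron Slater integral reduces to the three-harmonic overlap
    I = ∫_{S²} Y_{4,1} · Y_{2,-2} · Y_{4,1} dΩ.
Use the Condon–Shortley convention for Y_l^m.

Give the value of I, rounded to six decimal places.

m-sum 0 ✓  L=10 even ✓  2≤4≤6 ✓
Π(2lᵢ+1) = 9×5×9 = 405
triangle coeff Δ(4,2,4) = 1/13860
Σ_t [0,2]: t=0:+1/192 t=1:−1/36 t=2:+1/192 = -5/288
(3j)²=20/693 [(4 2 4; 0 0 0)], sign=-1
Σ_t [0,0]: t=0:+1/144 = 1/144
(3j)²=10/231 [(4 2 4; 1 -2 1)], sign=-1
⇒ 4πI² = 3000/5929
I = (+1)√(3000/5929/(4π)) = 0.20066192

0.200662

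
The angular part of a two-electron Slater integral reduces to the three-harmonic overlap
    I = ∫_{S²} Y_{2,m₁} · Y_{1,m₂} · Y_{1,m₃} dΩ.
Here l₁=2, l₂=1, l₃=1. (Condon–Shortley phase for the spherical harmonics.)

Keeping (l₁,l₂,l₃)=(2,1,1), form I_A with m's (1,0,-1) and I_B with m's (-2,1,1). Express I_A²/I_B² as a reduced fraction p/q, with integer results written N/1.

Same 2,1,1: normalisation and zero-m 3j drop out of the ratio.
A: Δ: 2! 2! 0! / 5! → 1/30; sum: t=1:−1/2 = -1/2; 3j²(2 1 1; 1 0 -1) = Δ·Π!·Σ² = 1/10  (sign -1)
B: Δ: 2! 2! 0! / 5! → 1/30; sum: t=2:+1/4 = 1/4; 3j²(2 1 1; -2 1 1) = Δ·Π!·Σ² = 1/5  (sign +1)
I_A²/I_B² = (1/10)/(1/5) = 1/2

1/2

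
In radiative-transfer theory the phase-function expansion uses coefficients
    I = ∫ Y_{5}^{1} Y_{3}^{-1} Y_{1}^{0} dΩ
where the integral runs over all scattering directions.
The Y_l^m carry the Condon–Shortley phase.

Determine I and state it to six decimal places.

triangle: need 2≤l₃≤8, have 1; I=0

0.000000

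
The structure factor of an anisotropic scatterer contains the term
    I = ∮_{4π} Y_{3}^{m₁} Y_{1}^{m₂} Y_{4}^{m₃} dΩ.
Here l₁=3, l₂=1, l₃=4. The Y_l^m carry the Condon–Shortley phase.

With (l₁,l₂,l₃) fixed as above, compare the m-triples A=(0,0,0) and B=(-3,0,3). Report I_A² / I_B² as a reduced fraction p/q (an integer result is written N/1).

l's match ⇒ only the (l;m) 3-j factors differ between A and B.
A: triangle coeff Δ(3,1,4) = 1/252; Σ_t [0,0]: t=0:+1/36 = 1/36; (3j)²=4/63 [(3 1 4; 0 0 0)], sign=+1
B: triangle coeff Δ(3,1,4) = 1/252; Σ_t [0,0]: t=0:+1/720 = 1/720; (3j)²=1/36 [(3 1 4; -3 0 3)], sign=-1
I_A²/I_B² = (4/63)/(1/36) = 16/7

16/7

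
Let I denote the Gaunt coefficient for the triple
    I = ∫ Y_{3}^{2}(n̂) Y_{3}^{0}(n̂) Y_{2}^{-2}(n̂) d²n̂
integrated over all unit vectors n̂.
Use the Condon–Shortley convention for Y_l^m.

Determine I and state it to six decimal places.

-0.188063

m-sum 0 ✓  L=8 even ✓  0≤2≤6 ✓
Π(2lᵢ+1) = 7×7×5 = 245
triangle coeff Δ(3,3,2) = 1/3780
Σ_t [1,3]: t=1:−1/24 t=2:+1/4 t=3:−1/24 = 1/6
(3j)²=4/105 [(3 3 2; 0 0 0)], sign=+1
Σ_t [1,1]: t=1:−1/24 = -1/24
(3j)²=1/21 [(3 3 2; 2 0 -2)], sign=-1
⇒ 4πI² = 4/9
I = (-1)√(4/9/(4π)) = -0.18806319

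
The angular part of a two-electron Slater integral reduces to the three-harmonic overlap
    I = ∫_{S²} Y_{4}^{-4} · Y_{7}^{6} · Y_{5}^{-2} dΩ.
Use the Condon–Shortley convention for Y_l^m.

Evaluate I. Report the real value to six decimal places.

m-sum 0 ✓  L=16 even ✓  3≤5≤11 ✓
Π(2lᵢ+1) = 9×15×11 = 1485
triangle coeff Δ(4,7,5) = 1/6126120
Σ_t [2,4]: t=2:+1/69120 t=3:−1/20736 t=4:+1/69120 = -1/51840
(3j)²=280/21879 [(4 7 5; 0 0 0)], sign=+1
Σ_t [6,6]: t=6:+1/7257600 = 1/7257600
(3j)²=2/85 [(4 7 5; -4 6 -2)], sign=-1
⇒ 4πI² = 1680/3757
I = (-1)√(1680/3757/(4π)) = -0.18863797

-0.188638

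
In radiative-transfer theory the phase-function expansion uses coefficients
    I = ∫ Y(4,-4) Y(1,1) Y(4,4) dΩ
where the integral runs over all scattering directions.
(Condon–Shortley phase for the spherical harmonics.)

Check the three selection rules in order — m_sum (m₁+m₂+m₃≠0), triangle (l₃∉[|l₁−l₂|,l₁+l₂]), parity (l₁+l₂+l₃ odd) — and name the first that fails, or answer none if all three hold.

Σmᵢ = 1  ✗
l₃∈[|l₁−l₂|,l₁+l₂]=[3,5], have l₃=4
Σlᵢ = 9 ⇒ odd

m_sum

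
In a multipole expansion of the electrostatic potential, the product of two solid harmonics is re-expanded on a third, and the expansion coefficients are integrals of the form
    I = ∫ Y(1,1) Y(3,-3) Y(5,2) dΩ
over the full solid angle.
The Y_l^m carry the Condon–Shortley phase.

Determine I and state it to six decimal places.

l₃=5 ∉ [2,4] — triangle fails ⇒ I = 0

0.000000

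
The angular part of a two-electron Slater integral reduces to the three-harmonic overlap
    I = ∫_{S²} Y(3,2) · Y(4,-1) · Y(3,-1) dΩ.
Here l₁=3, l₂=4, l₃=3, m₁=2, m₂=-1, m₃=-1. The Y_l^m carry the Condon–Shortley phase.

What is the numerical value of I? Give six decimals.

Checks pass: Σm=0; 10 even; l₃=3∈[1,7].
(2·3+1)(2·4+1)(2·3+1) = 441
Δ: 4! 2! 4! / 11! → 1/34650
sum: t=1:−1/72 t=2:+1/16 t=3:−1/72 = 5/144
3j²(3 4 3; 0 0 0) = Δ·Π!·Σ² = 2/77  (sign -1)
sum: t=0:+1/144 t=1:−1/48 = -1/72
3j²(3 4 3; 2 -1 -1) = Δ·Π!·Σ² = 16/693  (sign -1)
combine: 4πI² = 441·2/77·16/693 = 32/121
take √, sign +1: I = 0.14506992

0.145070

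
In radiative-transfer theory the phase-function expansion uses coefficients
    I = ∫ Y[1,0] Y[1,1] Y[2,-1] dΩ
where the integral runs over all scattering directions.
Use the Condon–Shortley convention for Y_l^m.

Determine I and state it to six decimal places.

Checks pass: Σm=0; 4 even; l₃=2∈[0,2].
(2·1+1)(2·1+1)(2·2+1) = 45
Δ: 0! 2! 2! / 5! → 1/30
sum: t=0:+1/1 = 1/1
3j²(1 1 2; 0 0 0) = Δ·Π!·Σ² = 2/15  (sign +1)
sum: t=0:+1/2 = 1/2
3j²(1 1 2; 0 1 -1) = Δ·Π!·Σ² = 1/10  (sign -1)
combine: 4πI² = 45·2/15·1/10 = 3/5
take √, sign -1: I = -0.21850969

-0.218510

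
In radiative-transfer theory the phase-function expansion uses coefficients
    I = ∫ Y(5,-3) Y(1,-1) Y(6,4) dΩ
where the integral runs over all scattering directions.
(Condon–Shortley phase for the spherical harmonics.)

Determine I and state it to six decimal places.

Checks pass: Σm=0; 12 even; l₃=6∈[4,6].
(2·5+1)(2·1+1)(2·6+1) = 429
Δ: 0! 10! 2! / 13! → 1/858
sum: t=0:+1/14400 = 1/14400
3j²(5 1 6; 0 0 0) = Δ·Π!·Σ² = 6/143  (sign +1)
sum: t=0:+1/161280 = 1/161280
3j²(5 1 6; -3 -1 4) = Δ·Π!·Σ² = 15/286  (sign +1)
combine: 4πI² = 429·6/143·15/286 = 135/143
take √, sign +1: I = 0.27409047

0.274090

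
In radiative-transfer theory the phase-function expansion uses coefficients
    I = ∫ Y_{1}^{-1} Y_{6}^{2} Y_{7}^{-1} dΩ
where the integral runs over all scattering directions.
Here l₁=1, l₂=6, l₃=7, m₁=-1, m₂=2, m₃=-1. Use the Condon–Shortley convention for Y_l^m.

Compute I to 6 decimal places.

Rules hold: Σm=0, L=14 even, 5≤7≤7.
N = 3·13·15 = 585
Δ = 0!·2!·12!/15! = 1/1365
Racah Σ t=0..0: t=0:+1/518400 = 1/518400
⇒ 3j(1 6 7; 0 0 0)² = 7/195, sgn -1
Racah Σ t=0..0: t=0:+1/1935360 = 1/1935360
⇒ 3j(1 6 7; -1 2 -1)² = 1/91, sgn +1
4πI² = N·(3j₀)²·(3jₘ)² = 3/13
I = -1·√(0.230769/4π) = -0.13551395

-0.135514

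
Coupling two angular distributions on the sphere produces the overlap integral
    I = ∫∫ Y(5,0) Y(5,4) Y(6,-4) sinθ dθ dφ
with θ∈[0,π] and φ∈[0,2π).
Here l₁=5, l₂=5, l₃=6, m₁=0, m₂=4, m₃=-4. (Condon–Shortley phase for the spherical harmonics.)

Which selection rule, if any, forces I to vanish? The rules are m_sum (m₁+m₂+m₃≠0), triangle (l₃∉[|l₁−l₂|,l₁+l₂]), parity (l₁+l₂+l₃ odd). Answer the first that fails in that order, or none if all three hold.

Σmᵢ = 0  ✓
l₃∈[|l₁−l₂|,l₁+l₂]=[0,10], have l₃=6  ✓
Σlᵢ = 16 ⇒ even  ✓

none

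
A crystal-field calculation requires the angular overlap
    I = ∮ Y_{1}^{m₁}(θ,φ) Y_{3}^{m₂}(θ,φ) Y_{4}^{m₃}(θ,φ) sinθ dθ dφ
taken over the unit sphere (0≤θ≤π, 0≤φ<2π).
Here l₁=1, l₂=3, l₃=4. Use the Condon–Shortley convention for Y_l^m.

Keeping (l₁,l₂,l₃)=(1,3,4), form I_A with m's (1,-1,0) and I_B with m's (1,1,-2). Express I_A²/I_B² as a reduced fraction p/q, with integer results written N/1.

2/5

l's match ⇒ only the (l;m) 3-j factors differ between A and B.
A: triangle coeff Δ(1,3,4) = 1/252; Σ_t [0,0]: t=0:+1/96 = 1/96; (3j)²=1/42 [(1 3 4; 1 -1 0)], sign=+1
B: triangle coeff Δ(1,3,4) = 1/252; Σ_t [0,0]: t=0:+1/96 = 1/96; (3j)²=5/84 [(1 3 4; 1 1 -2)], sign=+1
I_A²/I_B² = (1/42)/(5/84) = 2/5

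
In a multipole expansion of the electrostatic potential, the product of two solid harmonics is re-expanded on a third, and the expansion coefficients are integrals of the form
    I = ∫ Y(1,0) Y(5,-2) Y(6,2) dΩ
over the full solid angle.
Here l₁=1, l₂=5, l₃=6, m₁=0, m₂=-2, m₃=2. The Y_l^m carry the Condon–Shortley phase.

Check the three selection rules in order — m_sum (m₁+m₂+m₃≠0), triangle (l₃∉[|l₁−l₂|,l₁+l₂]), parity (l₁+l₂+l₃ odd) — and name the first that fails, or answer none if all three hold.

none

Σmᵢ = 0  ✓
l₃∈[|l₁−l₂|,l₁+l₂]=[4,6], have l₃=6  ✓
Σlᵢ = 12 ⇒ even  ✓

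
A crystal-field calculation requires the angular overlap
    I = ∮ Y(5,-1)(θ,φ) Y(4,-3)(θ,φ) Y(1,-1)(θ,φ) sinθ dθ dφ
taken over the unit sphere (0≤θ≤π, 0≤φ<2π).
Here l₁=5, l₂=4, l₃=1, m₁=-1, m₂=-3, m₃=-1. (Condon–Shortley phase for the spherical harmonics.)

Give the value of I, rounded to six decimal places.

0.000000

Σmᵢ = -5 ≠ 0, so the φ-integral vanishes; I = 0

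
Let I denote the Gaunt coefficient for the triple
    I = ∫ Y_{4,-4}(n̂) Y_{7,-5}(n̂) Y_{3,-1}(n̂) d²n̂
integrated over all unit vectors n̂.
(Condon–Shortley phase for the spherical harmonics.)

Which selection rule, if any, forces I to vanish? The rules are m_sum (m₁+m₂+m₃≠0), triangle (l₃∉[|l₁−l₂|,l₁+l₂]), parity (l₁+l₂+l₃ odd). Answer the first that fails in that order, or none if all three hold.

m₁+m₂+m₃ = -4 − 5 − 1 = -10  ✗
triangle: |4−7|=3 ≤ l₃=3 ≤ 4+7=11
parity: l₁+l₂+l₃ = 14 is even

m_sum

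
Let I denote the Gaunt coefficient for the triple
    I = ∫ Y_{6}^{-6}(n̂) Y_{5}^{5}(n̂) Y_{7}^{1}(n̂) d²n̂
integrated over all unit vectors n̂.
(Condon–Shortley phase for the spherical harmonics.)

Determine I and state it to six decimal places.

-0.030399

Checks pass: Σm=0; 18 even; l₃=7∈[1,11].
(2·6+1)(2·5+1)(2·7+1) = 2145
Δ: 4! 8! 6! / 19! → 1/174594420
sum: t=0:+1/4147200 t=1:−1/207360 t=2:+1/82944 t=3:−1/207360 t=4:+1/4147200 = 1/345600
3j²(6 5 7; 0 0 0) = Δ·Π!·Σ² = 420/46189  (sign -1)
sum: t=4:+1/696729600 = 1/696729600
3j²(6 5 7; -6 5 1) = Δ·Π!·Σ² = 5/8398  (sign +1)
combine: 4πI² = 2145·420/46189·5/8398 = 15750/1356277
take √, sign -1: I = -0.03039913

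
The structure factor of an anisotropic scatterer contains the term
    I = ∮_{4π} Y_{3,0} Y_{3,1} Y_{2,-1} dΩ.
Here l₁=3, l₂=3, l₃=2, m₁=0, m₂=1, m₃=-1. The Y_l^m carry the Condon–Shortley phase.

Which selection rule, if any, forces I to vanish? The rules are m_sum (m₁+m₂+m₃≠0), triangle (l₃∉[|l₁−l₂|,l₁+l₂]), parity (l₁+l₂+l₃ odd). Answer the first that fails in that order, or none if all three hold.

azimuthal sum: 0 + 1 − 1 = 0  ✓
0 ≤ 2 ≤ 6 (triangle on l)  ✓
L = 3 + 3 + 2 = 8 (even)  ✓

none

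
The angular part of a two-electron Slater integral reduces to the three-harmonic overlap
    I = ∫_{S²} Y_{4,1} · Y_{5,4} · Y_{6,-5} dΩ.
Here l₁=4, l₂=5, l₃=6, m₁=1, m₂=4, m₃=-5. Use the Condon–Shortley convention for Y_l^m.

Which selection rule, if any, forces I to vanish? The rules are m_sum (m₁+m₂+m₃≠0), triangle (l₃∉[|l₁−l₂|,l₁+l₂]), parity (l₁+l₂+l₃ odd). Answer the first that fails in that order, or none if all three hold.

parity

azimuthal sum: 1 + 4 − 5 = 0  ✓
1 ≤ 6 ≤ 9 (triangle on l)  ✓
L = 4 + 5 + 6 = 15 (odd)  ✗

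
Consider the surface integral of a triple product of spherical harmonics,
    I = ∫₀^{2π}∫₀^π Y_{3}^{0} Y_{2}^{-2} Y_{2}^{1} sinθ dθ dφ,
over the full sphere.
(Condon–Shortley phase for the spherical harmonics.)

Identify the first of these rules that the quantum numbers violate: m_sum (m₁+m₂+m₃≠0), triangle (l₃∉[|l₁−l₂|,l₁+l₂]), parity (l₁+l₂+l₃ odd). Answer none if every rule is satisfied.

m_sum

m₁+m₂+m₃ = 0 − 2 + 1 = -1  ✗
triangle: |3−2|=1 ≤ l₃=2 ≤ 3+2=5
parity: l₁+l₂+l₃ = 7 is odd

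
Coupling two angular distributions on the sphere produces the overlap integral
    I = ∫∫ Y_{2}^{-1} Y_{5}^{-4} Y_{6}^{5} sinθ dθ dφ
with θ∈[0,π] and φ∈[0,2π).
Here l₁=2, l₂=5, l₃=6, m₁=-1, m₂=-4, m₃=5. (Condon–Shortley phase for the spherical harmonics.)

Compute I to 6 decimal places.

l₁+l₂+l₃=13 is odd: 3j(l;000)=0 ⇒ I=0

0.000000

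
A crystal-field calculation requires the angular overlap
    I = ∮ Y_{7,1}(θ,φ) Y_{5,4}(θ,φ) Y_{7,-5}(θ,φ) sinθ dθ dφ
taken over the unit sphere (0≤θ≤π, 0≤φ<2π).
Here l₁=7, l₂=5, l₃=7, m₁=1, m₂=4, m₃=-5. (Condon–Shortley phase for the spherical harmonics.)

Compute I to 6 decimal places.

L=19 odd ⇒ parity kills the (l;000) factor ⇒ I = 0

0.000000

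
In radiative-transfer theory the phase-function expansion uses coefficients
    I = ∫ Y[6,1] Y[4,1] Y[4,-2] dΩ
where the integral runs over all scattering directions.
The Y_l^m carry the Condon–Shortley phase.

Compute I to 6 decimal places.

Rules hold: Σm=0, L=14 even, 2≤4≤10.
N = 13·9·9 = 1053
Δ = 6!·6!·2!/15! = 1/1261260
Racah Σ t=2..4: t=2:+1/4608 t=3:−1/1296 t=4:+1/4608 = -7/20736
⇒ 3j(6 4 4; 0 0 0)² = 20/1287, sgn -1
Racah Σ t=3..5: t=3:−1/3456 t=4:+1/5760 t=5:−1/172800 = -7/57600
⇒ 3j(6 4 4; 1 1 -2)² = 21/2860, sgn -1
4πI² = N·(3j₀)²·(3jₘ)² = 189/1573
I = +1·√(0.120153/4π) = 0.09778261

0.097783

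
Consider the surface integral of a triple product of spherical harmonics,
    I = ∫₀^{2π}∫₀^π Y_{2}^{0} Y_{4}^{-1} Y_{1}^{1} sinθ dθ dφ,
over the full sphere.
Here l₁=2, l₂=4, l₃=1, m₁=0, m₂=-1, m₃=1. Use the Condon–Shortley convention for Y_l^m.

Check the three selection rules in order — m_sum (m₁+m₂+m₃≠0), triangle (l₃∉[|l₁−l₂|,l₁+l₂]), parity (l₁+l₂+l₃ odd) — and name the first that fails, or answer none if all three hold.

triangle

m₁+m₂+m₃ = 0 − 1 + 1 = 0  ✓
triangle: |2−4|=2 ≤ l₃=1 ≤ 2+4=6  ✗
parity: l₁+l₂+l₃ = 7 is odd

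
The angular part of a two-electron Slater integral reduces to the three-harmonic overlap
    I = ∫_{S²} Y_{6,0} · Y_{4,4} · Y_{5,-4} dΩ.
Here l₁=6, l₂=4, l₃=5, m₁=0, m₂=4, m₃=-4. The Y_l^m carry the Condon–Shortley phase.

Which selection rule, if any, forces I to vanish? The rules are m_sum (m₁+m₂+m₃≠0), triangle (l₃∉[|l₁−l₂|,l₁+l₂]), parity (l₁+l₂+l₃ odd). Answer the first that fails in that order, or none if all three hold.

parity

m₁+m₂+m₃ = 0 + 4 − 4 = 0  ✓
triangle: |6−4|=2 ≤ l₃=5 ≤ 6+4=10  ✓
parity: l₁+l₂+l₃ = 15 is odd  ✗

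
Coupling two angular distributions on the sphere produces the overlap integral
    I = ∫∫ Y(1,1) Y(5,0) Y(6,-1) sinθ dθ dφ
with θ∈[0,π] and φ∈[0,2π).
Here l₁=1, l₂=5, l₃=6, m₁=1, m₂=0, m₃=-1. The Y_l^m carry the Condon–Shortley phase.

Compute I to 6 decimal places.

Rules hold: Σm=0, L=12 even, 4≤6≤6.
N = 3·11·13 = 429
Δ = 0!·2!·10!/13! = 1/858
Racah Σ t=0..0: t=0:+1/14400 = 1/14400
⇒ 3j(1 5 6; 0 0 0)² = 6/143, sgn +1
Racah Σ t=0..0: t=0:+1/28800 = 1/28800
⇒ 3j(1 5 6; 1 0 -1)² = 7/286, sgn -1
4πI² = N·(3j₀)²·(3jₘ)² = 63/143
I = -1·√(0.440559/4π) = -0.18723944

-0.187239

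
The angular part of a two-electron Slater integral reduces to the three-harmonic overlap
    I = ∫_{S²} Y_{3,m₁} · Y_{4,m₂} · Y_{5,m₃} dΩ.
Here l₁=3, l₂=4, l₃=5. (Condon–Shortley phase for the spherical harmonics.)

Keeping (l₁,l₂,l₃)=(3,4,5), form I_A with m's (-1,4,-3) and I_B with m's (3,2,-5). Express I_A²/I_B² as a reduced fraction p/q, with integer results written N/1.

112/75

Same 3,4,5: normalisation and zero-m 3j drop out of the ratio.
A: Δ: 2! 4! 6! / 13! → 1/180180; sum: t=2:+1/5760 = 1/5760; 3j²(3 4 5; -1 4 -3) = Δ·Π!·Σ² = 56/2145  (sign +1)
B: Δ: 2! 4! 6! / 13! → 1/180180; sum: t=0:+1/34560 = 1/34560; 3j²(3 4 5; 3 2 -5) = Δ·Π!·Σ² = 5/286  (sign +1)
I_A²/I_B² = (56/2145)/(5/286) = 112/75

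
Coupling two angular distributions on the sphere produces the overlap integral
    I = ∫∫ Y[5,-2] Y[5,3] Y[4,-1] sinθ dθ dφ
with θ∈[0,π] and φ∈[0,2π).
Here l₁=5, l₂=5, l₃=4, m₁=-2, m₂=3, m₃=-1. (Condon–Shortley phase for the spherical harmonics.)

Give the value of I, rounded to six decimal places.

m-sum 0 ✓  L=14 even ✓  0≤4≤10 ✓
Π(2lᵢ+1) = 11×11×9 = 1089
triangle coeff Δ(5,5,4) = 1/3153150
Σ_t [1,5]: t=1:−1/69120 t=2:+1/1728 t=3:−1/576 t=4:+1/1728 t=5:−1/69120 = -7/11520
(3j)²=2/143 [(5 5 4; 0 0 0)], sign=-1
Σ_t [4,6]: t=4:+1/6912 t=5:−1/2880 t=6:+1/17280 = -1/6912
(3j)²=5/429 [(5 5 4; -2 3 -1)], sign=+1
⇒ 4πI² = 30/169
I = (-1)√(30/169/(4π)) = -0.11885360

-0.118854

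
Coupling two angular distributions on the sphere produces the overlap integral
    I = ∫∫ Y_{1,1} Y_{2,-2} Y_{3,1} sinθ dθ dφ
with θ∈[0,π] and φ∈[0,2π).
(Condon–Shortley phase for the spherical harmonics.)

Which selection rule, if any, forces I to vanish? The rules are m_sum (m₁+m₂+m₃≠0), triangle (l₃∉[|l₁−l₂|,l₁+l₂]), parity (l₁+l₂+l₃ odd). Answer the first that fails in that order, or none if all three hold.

Σmᵢ = 0  ✓
l₃∈[|l₁−l₂|,l₁+l₂]=[1,3], have l₃=3  ✓
Σlᵢ = 6 ⇒ even  ✓

none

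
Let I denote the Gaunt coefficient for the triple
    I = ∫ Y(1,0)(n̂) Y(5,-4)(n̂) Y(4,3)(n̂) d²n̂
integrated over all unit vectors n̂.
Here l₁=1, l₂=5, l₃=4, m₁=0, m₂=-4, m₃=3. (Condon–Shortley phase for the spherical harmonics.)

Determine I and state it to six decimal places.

0.000000

0 − 4 + 3 = -1 ≠ 0: azimuthal integral kills it; I = 0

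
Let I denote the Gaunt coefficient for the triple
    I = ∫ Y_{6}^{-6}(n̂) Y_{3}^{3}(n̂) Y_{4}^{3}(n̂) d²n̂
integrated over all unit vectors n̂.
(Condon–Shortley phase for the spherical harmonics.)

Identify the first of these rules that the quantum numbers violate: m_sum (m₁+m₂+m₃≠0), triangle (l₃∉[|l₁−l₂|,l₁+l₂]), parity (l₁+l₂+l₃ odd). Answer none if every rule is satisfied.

parity

azimuthal sum: -6 + 3 + 3 = 0  ✓
3 ≤ 4 ≤ 9 (triangle on l)  ✓
L = 6 + 3 + 4 = 13 (odd)  ✗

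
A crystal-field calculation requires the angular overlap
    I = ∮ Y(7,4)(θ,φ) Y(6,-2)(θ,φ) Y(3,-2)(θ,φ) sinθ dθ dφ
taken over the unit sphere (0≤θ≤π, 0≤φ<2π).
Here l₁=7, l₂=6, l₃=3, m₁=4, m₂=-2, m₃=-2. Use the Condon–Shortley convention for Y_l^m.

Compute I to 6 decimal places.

0.049256

m-sum 0 ✓  L=16 even ✓  1≤3≤13 ✓
Π(2lᵢ+1) = 15×13×7 = 1365
triangle coeff Δ(7,6,3) = 1/2042040
Σ_t [4,6]: t=4:+1/207360 t=5:−1/57600 t=6:+1/207360 = -1/129600
(3j)²=168/12155 [(7 6 3; 0 0 0)], sign=+1
Σ_t [2,3]: t=2:+1/967680 t=3:−1/725760 = -1/2903040
(3j)²=5/3094 [(7 6 3; 4 -2 -2)], sign=+1
⇒ 4πI² = 1260/41327
I = (+1)√(1260/41327/(4π)) = 0.04925648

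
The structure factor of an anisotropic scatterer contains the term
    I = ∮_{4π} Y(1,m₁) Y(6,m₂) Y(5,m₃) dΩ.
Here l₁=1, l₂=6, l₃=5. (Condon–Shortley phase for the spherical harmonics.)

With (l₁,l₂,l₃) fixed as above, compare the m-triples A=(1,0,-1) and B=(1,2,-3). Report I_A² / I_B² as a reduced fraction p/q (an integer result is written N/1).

l's match ⇒ only the (l;m) 3-j factors differ between A and B.
A: triangle coeff Δ(1,6,5) = 1/858; Σ_t [0,0]: t=0:+1/34560 = 1/34560; (3j)²=5/286 [(1 6 5; 1 0 -1)], sign=+1
B: triangle coeff Δ(1,6,5) = 1/858; Σ_t [0,0]: t=0:+1/161280 = 1/161280; (3j)²=1/143 [(1 6 5; 1 2 -3)], sign=+1
I_A²/I_B² = (5/286)/(1/143) = 5/2

5/2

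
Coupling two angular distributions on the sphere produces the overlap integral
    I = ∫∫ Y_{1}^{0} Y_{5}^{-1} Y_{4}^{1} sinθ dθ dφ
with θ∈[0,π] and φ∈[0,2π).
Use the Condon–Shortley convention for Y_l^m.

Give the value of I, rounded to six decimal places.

-0.240571

m-sum 0 ✓  L=10 even ✓  4≤4≤6 ✓
Π(2lᵢ+1) = 3×11×9 = 297
triangle coeff Δ(1,5,4) = 1/495
Σ_t [1,1]: t=1:−1/576 = -1/576
(3j)²=5/99 [(1 5 4; 0 0 0)], sign=-1
Σ_t [1,1]: t=1:−1/720 = -1/720
(3j)²=8/165 [(1 5 4; 0 -1 1)], sign=+1
⇒ 4πI² = 8/11
I = (-1)√(8/11/(4π)) = -0.24057125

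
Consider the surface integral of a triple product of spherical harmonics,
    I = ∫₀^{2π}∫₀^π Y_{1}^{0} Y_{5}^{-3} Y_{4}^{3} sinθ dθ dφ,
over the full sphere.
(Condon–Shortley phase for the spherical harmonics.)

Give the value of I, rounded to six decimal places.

m-sum 0 ✓  L=10 even ✓  4≤4≤6 ✓
Π(2lᵢ+1) = 3×11×9 = 297
triangle coeff Δ(1,5,4) = 1/495
Σ_t [1,1]: t=1:−1/576 = -1/576
(3j)²=5/99 [(1 5 4; 0 0 0)], sign=-1
Σ_t [1,1]: t=1:−1/5040 = -1/5040
(3j)²=16/495 [(1 5 4; 0 -3 3)], sign=+1
⇒ 4πI² = 16/33
I = (-1)√(16/33/(4π)) = -0.19642560

-0.196426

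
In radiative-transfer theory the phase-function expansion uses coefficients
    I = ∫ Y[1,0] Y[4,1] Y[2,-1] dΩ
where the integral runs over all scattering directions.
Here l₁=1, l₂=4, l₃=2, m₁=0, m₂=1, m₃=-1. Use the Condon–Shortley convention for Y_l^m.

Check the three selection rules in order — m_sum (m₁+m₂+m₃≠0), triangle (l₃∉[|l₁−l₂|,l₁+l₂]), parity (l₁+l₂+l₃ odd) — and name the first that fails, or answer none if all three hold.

triangle

azimuthal sum: 0 + 1 − 1 = 0  ✓
3 ≤ 2 ≤ 5 (triangle on l)  ✗
L = 1 + 4 + 2 = 7 (odd)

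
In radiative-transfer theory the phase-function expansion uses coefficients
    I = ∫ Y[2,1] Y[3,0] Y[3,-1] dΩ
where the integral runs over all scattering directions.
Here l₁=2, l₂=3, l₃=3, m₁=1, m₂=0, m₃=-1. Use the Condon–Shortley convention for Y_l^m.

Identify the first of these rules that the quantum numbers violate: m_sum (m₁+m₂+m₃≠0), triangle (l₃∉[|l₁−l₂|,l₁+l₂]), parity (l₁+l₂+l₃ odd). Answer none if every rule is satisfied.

Σmᵢ = 0  ✓
l₃∈[|l₁−l₂|,l₁+l₂]=[1,5], have l₃=3  ✓
Σlᵢ = 8 ⇒ even  ✓

none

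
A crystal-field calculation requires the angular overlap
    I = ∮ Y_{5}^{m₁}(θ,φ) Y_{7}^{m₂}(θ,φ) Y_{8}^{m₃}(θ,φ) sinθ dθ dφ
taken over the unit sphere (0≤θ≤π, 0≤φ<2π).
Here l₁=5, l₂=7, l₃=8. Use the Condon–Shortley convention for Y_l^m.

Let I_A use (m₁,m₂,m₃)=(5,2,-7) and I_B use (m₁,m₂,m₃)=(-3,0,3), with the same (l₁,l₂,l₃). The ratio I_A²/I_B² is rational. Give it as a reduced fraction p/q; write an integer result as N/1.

l's match ⇒ only the (l;m) 3-j factors differ between A and B.
A: triangle coeff Δ(5,7,8) = 1/814773960; Σ_t [0,0]: t=0:+1/6270566400 = 1/6270566400; (3j)²=25/3876 [(5 7 8; 5 2 -7)], sign=-1
B: triangle coeff Δ(5,7,8) = 1/814773960; Σ_t [2,4]: t=2:+1/41472000 t=3:−1/12441600 t=4:+1/34836480 = -1/36288000; (3j)²=192/20995 [(5 7 8; -3 0 3)], sign=+1
I_A²/I_B² = (25/3876)/(192/20995) = 1625/2304

1625/2304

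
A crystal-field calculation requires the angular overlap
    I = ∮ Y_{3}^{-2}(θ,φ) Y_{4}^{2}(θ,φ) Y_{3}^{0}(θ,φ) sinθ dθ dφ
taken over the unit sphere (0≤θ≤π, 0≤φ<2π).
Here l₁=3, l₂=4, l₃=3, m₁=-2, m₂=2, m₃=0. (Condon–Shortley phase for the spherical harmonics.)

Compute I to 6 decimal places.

-0.044418

Checks pass: Σm=0; 10 even; l₃=3∈[1,7].
(2·3+1)(2·4+1)(2·3+1) = 441
Δ: 4! 2! 4! / 11! → 1/34650
sum: t=1:−1/72 t=2:+1/16 t=3:−1/72 = 5/144
3j²(3 4 3; 0 0 0) = Δ·Π!·Σ² = 2/77  (sign -1)
sum: t=3:−1/72 t=4:+1/96 = -1/288
3j²(3 4 3; -2 2 0) = Δ·Π!·Σ² = 1/462  (sign +1)
combine: 4πI² = 441·2/77·1/462 = 3/121
take √, sign -1: I = -0.04441841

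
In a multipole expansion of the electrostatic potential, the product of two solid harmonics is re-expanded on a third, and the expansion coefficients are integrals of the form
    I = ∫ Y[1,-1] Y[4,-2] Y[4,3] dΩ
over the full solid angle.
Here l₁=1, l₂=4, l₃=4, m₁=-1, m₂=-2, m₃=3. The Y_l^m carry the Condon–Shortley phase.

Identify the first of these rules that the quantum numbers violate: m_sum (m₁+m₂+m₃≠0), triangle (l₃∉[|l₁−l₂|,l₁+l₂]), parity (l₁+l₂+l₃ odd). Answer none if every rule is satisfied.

parity

azimuthal sum: -1 − 2 + 3 = 0  ✓
3 ≤ 4 ≤ 5 (triangle on l)  ✓
L = 1 + 4 + 4 = 9 (odd)  ✗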